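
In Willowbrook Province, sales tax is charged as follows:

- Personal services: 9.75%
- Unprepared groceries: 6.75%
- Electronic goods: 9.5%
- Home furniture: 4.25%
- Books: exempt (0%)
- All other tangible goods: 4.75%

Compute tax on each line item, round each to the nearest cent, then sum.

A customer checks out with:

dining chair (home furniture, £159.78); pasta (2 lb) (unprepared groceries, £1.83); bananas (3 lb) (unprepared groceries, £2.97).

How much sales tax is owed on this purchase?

£7.11

Dining chair £159.78: home furniture → 4.25% → £6.79
Pasta (2 lb) £1.83: unprepared groceries → 6.75% → £0.12
Bananas (3 lb) £2.97: unprepared groceries → 6.75% → £0.20
Total tax = £6.79 + £0.12 + £0.20 = £7.11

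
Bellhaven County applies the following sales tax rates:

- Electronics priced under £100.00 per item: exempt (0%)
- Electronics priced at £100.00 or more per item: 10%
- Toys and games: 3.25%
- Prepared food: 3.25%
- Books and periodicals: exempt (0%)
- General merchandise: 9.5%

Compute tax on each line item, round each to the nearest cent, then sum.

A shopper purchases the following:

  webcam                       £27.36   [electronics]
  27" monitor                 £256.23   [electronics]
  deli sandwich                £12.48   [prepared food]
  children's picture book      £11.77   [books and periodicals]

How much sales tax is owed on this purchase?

Webcam £27.36: electronics, under £100.00 → 0% → £0.00
27" monitor £256.23: electronics, £100.00 or more → 10% → £25.62
Deli sandwich £12.48: prepared food → 3.25% → £0.41
Children's picture book £11.77: books and periodicals → 0% → £0.00
Total tax = £25.62 + £0.41 = £26.03

£26.03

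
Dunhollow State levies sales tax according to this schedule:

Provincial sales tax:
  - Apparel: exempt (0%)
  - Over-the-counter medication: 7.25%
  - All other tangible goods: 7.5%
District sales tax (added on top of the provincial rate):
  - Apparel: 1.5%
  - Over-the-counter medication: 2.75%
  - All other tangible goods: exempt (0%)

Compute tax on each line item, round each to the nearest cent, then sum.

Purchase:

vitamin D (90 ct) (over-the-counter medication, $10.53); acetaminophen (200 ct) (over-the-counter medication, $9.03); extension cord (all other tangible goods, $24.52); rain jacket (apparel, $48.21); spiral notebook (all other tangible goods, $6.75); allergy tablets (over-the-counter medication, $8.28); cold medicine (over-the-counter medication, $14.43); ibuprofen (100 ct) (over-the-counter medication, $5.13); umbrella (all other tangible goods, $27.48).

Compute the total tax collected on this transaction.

$9.86

Vitamin D (90 ct) $10.53: over-the-counter medication → 7.25% + 2.75% district = 10% → $1.05
Acetaminophen (200 ct) $9.03: over-the-counter medication → 7.25% + 2.75% district = 10% → $0.90
Extension cord $24.52: all other tangible goods → 7.5% + 0% district = 7.5% → $1.84
Rain jacket $48.21: apparel → 0% + 1.5% district = 1.5% → $0.72
Spiral notebook $6.75: all other tangible goods → 7.5% + 0% district = 7.5% → $0.51
Allergy tablets $8.28: over-the-counter medication → 7.25% + 2.75% district = 10% → $0.83
Cold medicine $14.43: over-the-counter medication → 7.25% + 2.75% district = 10% → $1.44
Ibuprofen (100 ct) $5.13: over-the-counter medication → 7.25% + 2.75% district = 10% → $0.51
Umbrella $27.48: all other tangible goods → 7.5% + 0% district = 7.5% → $2.06
Total tax = $1.05 + $0.90 + $1.84 + $0.72 + $0.51 + $0.83 + $1.44 + $0.51 + $2.06 = $9.86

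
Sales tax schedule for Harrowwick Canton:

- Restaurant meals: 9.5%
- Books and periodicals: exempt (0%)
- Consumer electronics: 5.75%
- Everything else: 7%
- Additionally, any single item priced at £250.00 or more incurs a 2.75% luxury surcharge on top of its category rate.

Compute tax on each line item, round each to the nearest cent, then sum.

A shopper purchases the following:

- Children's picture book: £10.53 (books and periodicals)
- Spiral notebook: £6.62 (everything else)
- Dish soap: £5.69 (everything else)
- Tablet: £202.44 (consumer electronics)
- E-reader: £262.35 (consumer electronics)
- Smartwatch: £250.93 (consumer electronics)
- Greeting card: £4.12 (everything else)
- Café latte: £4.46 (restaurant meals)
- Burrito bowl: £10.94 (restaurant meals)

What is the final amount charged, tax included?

£815.96

Children's picture book £10.53: books and periodicals → 0% → £0.00
Spiral notebook £6.62: everything else → 7% → £0.46
Dish soap £5.69: everything else → 7% → £0.40
Tablet £202.44: consumer electronics → 5.75% → £11.64
E-reader £262.35: consumer electronics → 5.75% + 2.75% surcharge = 8.5% → £22.30
Smartwatch £250.93: consumer electronics → 5.75% + 2.75% surcharge = 8.5% → £21.33
Greeting card £4.12: everything else → 7% → £0.29
Café latte £4.46: restaurant meals → 9.5% → £0.42
Burrito bowl £10.94: restaurant meals → 9.5% → £1.04
Subtotal = £758.08; tax = £57.88; total due = £815.96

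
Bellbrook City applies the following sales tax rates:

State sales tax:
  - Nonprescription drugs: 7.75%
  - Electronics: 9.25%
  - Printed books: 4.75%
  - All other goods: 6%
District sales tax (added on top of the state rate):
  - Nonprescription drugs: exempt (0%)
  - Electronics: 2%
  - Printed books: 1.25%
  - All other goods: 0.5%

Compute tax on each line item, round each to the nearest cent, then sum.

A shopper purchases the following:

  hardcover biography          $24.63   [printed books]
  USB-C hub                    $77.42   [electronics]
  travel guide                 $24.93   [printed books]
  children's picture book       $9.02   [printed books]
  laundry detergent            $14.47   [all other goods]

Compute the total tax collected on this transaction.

$13.17

Hardcover biography $24.63: printed books → 4.75% + 1.25% district = 6% → $1.48
USB-C hub $77.42: electronics → 9.25% + 2% district = 11.25% → $8.71
Travel guide $24.93: printed books → 4.75% + 1.25% district = 6% → $1.50
Children's picture book $9.02: printed books → 4.75% + 1.25% district = 6% → $0.54
Laundry detergent $14.47: all other goods → 6% + 0.5% district = 6.5% → $0.94
Total tax = $1.48 + $8.71 + $1.50 + $0.54 + $0.94 = $13.17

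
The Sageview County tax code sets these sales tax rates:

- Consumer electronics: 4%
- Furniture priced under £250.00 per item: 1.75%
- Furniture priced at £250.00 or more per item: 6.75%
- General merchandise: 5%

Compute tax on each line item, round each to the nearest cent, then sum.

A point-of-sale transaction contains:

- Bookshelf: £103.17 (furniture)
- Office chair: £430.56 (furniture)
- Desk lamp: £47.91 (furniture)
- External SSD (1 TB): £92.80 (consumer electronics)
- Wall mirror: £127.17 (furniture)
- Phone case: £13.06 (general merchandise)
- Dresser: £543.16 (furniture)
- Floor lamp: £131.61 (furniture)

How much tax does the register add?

Bookshelf £103.17: furniture, under £250.00 → 1.75% → £1.81
Office chair £430.56: furniture, £250.00 or more → 6.75% → £29.06
Desk lamp £47.91: furniture, under £250.00 → 1.75% → £0.84
External SSD (1 TB) £92.80: consumer electronics → 4% → £3.71
Wall mirror £127.17: furniture, under £250.00 → 1.75% → £2.23
Phone case £13.06: general merchandise → 5% → £0.65
Dresser £543.16: furniture, £250.00 or more → 6.75% → £36.66
Floor lamp £131.61: furniture, under £250.00 → 1.75% → £2.30
Total tax = £1.81 + £29.06 + £0.84 + £3.71 + £2.23 + £0.65 + £36.66 + £2.30 = £77.26

£77.26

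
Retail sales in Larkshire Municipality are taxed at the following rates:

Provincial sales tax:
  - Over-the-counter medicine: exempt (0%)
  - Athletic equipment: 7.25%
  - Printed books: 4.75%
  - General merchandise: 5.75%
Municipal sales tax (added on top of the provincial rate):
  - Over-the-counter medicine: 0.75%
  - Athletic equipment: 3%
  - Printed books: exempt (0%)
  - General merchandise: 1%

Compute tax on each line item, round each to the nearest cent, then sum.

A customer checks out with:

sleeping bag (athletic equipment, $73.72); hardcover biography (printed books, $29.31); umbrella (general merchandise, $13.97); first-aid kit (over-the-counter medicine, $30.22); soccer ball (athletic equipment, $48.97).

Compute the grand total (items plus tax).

Sleeping bag $73.72: athletic equipment → 7.25% + 3% municipal = 10.25% → $7.56
Hardcover biography $29.31: printed books → 4.75% + 0% municipal = 4.75% → $1.39
Umbrella $13.97: general merchandise → 5.75% + 1% municipal = 6.75% → $0.94
First-aid kit $30.22: over-the-counter medicine → 0% + 0.75% municipal = 0.75% → $0.23
Soccer ball $48.97: athletic equipment → 7.25% + 3% municipal = 10.25% → $5.02
Subtotal = $196.19; tax = $15.14; total due = $211.33

$211.33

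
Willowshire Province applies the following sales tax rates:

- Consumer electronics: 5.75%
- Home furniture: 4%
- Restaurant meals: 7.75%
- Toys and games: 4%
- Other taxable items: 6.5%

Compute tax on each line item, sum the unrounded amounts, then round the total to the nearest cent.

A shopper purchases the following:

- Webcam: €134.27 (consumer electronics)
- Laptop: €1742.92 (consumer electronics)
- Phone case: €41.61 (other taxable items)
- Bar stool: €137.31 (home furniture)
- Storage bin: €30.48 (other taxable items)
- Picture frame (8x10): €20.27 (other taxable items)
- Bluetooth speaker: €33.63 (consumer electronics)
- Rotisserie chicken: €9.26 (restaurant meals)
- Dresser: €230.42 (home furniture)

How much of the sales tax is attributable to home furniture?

Bar stool €137.31: home furniture → 4% → €5.4924
Dresser €230.42: home furniture → 4% → €9.2168
Tax on home furniture: unrounded sum = €14.7092 → €14.71

€14.71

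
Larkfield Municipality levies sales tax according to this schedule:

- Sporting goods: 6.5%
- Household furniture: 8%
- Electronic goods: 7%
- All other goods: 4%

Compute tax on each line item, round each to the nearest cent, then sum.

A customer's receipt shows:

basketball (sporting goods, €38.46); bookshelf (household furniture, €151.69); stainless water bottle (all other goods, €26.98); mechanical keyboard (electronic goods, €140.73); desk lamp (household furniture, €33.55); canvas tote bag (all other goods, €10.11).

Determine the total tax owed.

Basketball €38.46: sporting goods → 6.5% → €2.50
Bookshelf €151.69: household furniture → 8% → €12.14
Stainless water bottle €26.98: all other goods → 4% → €1.08
Mechanical keyboard €140.73: electronic goods → 7% → €9.85
Desk lamp €33.55: household furniture → 8% → €2.68
Canvas tote bag €10.11: all other goods → 4% → €0.40
Total tax = €2.50 + €12.14 + €1.08 + €9.85 + €2.68 + €0.40 = €28.65

€28.65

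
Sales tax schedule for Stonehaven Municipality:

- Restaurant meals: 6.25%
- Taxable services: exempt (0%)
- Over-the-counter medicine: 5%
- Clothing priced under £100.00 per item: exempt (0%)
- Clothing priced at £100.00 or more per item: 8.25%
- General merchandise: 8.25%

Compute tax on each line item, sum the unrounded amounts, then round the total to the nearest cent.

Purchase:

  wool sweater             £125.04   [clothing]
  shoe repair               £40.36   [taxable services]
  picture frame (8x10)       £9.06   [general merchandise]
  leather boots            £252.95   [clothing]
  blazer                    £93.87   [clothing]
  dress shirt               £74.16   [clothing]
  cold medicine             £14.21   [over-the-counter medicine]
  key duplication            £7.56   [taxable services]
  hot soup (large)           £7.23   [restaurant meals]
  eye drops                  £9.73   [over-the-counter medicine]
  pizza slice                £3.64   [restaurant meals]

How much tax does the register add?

£33.81

Wool sweater £125.04: clothing, £100.00 or more → 8.25% → £10.3158
Shoe repair £40.36: taxable services → 0% → £0.00
Picture frame (8x10) £9.06: general merchandise → 8.25% → £0.74745
Leather boots £252.95: clothing, £100.00 or more → 8.25% → £20.868375
Blazer £93.87: clothing, under £100.00 → 0% → £0.00
Dress shirt £74.16: clothing, under £100.00 → 0% → £0.00
Cold medicine £14.21: over-the-counter medicine → 5% → £0.7105
Key duplication £7.56: taxable services → 0% → £0.00
Hot soup (large) £7.23: restaurant meals → 6.25% → £0.451875
Eye drops £9.73: over-the-counter medicine → 5% → £0.4865
Pizza slice £3.64: restaurant meals → 6.25% → £0.2275
Unrounded tax sum = £33.808 → £33.81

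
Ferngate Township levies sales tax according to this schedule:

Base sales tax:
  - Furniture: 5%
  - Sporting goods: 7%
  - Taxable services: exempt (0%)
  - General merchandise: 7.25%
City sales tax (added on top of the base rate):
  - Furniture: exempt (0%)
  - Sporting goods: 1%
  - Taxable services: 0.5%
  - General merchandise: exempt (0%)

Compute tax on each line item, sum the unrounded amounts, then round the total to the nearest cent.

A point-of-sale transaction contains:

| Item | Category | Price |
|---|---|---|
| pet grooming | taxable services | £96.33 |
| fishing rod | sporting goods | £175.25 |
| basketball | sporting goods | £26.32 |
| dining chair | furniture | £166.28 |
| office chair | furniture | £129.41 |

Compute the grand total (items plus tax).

Pet grooming £96.33: taxable services → 0% + 0.5% city = 0.5% → £0.48165
Fishing rod £175.25: sporting goods → 7% + 1% city = 8% → £14.02
Basketball £26.32: sporting goods → 7% + 1% city = 8% → £2.1056
Dining chair £166.28: furniture → 5% + 0% city = 5% → £8.314
Office chair £129.41: furniture → 5% + 0% city = 5% → £6.4705
Subtotal = £593.59; unrounded tax = £31.39175 → £31.39; total due = £624.98

£624.98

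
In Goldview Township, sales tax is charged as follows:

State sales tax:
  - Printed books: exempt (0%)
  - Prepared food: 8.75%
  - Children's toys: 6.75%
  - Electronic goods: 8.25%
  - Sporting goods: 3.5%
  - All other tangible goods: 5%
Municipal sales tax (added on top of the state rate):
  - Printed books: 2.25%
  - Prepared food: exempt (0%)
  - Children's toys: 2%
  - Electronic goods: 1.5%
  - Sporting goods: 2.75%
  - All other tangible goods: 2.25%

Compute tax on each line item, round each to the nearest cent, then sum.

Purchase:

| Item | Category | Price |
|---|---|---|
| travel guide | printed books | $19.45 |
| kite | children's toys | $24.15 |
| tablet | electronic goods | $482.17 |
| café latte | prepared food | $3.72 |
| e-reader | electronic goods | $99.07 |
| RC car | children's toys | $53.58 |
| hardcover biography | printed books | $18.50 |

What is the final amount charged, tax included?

$765.30

Travel guide $19.45: printed books → 0% + 2.25% municipal = 2.25% → $0.44
Kite $24.15: children's toys → 6.75% + 2% municipal = 8.75% → $2.11
Tablet $482.17: electronic goods → 8.25% + 1.5% municipal = 9.75% → $47.01
Café latte $3.72: prepared food → 8.75% + 0% municipal = 8.75% → $0.33
E-reader $99.07: electronic goods → 8.25% + 1.5% municipal = 9.75% → $9.66
RC car $53.58: children's toys → 6.75% + 2% municipal = 8.75% → $4.69
Hardcover biography $18.50: printed books → 0% + 2.25% municipal = 2.25% → $0.42
Subtotal = $700.64; tax = $64.66; total due = $765.30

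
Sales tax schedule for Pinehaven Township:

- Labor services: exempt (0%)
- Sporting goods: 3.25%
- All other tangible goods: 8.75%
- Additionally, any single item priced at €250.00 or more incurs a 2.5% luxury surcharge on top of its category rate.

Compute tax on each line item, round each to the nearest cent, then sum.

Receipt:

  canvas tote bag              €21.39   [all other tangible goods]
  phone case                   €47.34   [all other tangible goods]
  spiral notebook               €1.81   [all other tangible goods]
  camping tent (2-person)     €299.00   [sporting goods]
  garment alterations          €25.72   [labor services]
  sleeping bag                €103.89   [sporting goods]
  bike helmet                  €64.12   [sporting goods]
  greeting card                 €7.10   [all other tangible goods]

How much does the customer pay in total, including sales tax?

€599.81

Canvas tote bag €21.39: all other tangible goods → 8.75% → €1.87
Phone case €47.34: all other tangible goods → 8.75% → €4.14
Spiral notebook €1.81: all other tangible goods → 8.75% → €0.16
Camping tent (2-person) €299.00: sporting goods → 3.25% + 2.5% surcharge = 5.75% → €17.19
Garment alterations €25.72: labor services → 0% → €0.00
Sleeping bag €103.89: sporting goods → 3.25% → €3.38
Bike helmet €64.12: sporting goods → 3.25% → €2.08
Greeting card €7.10: all other tangible goods → 8.75% → €0.62
Subtotal = €570.37; tax = €29.44; total due = €599.81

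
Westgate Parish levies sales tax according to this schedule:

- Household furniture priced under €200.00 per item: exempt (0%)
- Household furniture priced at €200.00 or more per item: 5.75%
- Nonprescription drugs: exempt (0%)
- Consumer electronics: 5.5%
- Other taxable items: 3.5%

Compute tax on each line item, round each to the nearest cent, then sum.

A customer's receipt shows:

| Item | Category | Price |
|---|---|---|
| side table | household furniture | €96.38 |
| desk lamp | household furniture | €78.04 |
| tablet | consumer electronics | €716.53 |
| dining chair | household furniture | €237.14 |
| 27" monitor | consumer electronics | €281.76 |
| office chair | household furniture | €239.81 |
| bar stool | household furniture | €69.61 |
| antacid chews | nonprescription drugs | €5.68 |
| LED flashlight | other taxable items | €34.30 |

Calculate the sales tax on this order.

Side table €96.38: household furniture, under €200.00 → 0% → €0.00
Desk lamp €78.04: household furniture, under €200.00 → 0% → €0.00
Tablet €716.53: consumer electronics → 5.5% → €39.41
Dining chair €237.14: household furniture, €200.00 or more → 5.75% → €13.64
27" monitor €281.76: consumer electronics → 5.5% → €15.50
Office chair €239.81: household furniture, €200.00 or more → 5.75% → €13.79
Bar stool €69.61: household furniture, under €200.00 → 0% → €0.00
Antacid chews €5.68: nonprescription drugs → 0% → €0.00
LED flashlight €34.30: other taxable items → 3.5% → €1.20
Total tax = €39.41 + €13.64 + €15.50 + €13.79 + €1.20 = €83.54

€83.54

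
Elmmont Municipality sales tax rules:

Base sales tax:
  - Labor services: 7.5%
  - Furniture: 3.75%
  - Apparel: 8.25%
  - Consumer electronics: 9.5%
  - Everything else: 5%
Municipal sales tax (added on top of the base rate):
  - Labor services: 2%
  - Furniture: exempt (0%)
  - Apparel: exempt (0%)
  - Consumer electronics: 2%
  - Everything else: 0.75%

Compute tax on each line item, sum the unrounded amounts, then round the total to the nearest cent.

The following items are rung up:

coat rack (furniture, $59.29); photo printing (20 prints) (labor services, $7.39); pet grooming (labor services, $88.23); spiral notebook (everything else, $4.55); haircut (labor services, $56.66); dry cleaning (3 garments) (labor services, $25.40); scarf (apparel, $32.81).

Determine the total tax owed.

Coat rack $59.29: furniture → 3.75% + 0% municipal = 3.75% → $2.223375
Photo printing (20 prints) $7.39: labor services → 7.5% + 2% municipal = 9.5% → $0.70205
Pet grooming $88.23: labor services → 7.5% + 2% municipal = 9.5% → $8.38185
Spiral notebook $4.55: everything else → 5% + 0.75% municipal = 5.75% → $0.261625
Haircut $56.66: labor services → 7.5% + 2% municipal = 9.5% → $5.3827
Dry cleaning (3 garments) $25.40: labor services → 7.5% + 2% municipal = 9.5% → $2.413
Scarf $32.81: apparel → 8.25% + 0% municipal = 8.25% → $2.706825
Unrounded tax sum = $22.071425 → $22.07

$22.07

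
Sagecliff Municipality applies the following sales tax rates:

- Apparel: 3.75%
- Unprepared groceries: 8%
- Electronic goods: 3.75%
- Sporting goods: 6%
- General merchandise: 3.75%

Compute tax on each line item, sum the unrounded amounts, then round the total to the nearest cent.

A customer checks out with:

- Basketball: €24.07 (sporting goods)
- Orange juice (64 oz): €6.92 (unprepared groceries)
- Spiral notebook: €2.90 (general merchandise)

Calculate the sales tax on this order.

Basketball €24.07: sporting goods → 6% → €1.4442
Orange juice (64 oz) €6.92: unprepared groceries → 8% → €0.5536
Spiral notebook €2.90: general merchandise → 3.75% → €0.10875
Unrounded tax sum = €2.10655 → €2.11

€2.11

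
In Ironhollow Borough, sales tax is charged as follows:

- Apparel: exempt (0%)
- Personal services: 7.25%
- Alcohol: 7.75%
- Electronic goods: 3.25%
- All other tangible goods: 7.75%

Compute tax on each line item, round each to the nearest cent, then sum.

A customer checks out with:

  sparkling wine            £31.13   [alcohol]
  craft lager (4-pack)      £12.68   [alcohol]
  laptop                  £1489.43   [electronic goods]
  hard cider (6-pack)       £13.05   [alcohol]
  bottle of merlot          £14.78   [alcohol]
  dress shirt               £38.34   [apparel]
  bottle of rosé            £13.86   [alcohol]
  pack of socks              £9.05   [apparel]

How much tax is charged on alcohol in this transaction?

£6.62

Sparkling wine £31.13: alcohol → 7.75% → £2.41
Craft lager (4-pack) £12.68: alcohol → 7.75% → £0.98
Hard cider (6-pack) £13.05: alcohol → 7.75% → £1.01
Bottle of merlot £14.78: alcohol → 7.75% → £1.15
Bottle of rosé £13.86: alcohol → 7.75% → £1.07
Tax on alcohol = £2.41 + £0.98 + £1.01 + £1.15 + £1.07 = £6.62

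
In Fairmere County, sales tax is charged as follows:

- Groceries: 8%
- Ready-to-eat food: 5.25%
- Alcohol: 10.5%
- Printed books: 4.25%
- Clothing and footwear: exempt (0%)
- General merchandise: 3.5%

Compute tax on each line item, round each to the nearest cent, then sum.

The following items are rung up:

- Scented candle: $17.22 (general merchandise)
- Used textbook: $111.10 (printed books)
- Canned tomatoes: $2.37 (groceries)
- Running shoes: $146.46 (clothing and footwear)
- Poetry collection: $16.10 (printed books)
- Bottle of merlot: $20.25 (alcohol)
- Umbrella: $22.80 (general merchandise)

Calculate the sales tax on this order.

$9.12

Scented candle $17.22: general merchandise → 3.5% → $0.60
Used textbook $111.10: printed books → 4.25% → $4.72
Canned tomatoes $2.37: groceries → 8% → $0.19
Running shoes $146.46: clothing and footwear → 0% → $0.00
Poetry collection $16.10: printed books → 4.25% → $0.68
Bottle of merlot $20.25: alcohol → 10.5% → $2.13
Umbrella $22.80: general merchandise → 3.5% → $0.80
Total tax = $0.60 + $4.72 + $0.19 + $0.68 + $2.13 + $0.80 = $9.12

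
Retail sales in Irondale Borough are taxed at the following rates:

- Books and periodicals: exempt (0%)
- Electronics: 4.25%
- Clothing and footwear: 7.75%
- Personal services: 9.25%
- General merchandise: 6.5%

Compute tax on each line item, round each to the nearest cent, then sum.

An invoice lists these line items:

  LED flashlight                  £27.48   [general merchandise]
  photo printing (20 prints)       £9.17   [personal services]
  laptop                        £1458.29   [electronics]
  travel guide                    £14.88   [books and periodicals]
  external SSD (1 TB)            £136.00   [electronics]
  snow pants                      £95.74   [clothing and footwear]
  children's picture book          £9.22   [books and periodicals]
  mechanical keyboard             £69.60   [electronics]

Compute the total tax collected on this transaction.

£80.78

LED flashlight £27.48: general merchandise → 6.5% → £1.79
Photo printing (20 prints) £9.17: personal services → 9.25% → £0.85
Laptop £1458.29: electronics → 4.25% → £61.98
Travel guide £14.88: books and periodicals → 0% → £0.00
External SSD (1 TB) £136.00: electronics → 4.25% → £5.78
Snow pants £95.74: clothing and footwear → 7.75% → £7.42
Children's picture book £9.22: books and periodicals → 0% → £0.00
Mechanical keyboard £69.60: electronics → 4.25% → £2.96
Total tax = £1.79 + £0.85 + £61.98 + £5.78 + £7.42 + £2.96 = £80.78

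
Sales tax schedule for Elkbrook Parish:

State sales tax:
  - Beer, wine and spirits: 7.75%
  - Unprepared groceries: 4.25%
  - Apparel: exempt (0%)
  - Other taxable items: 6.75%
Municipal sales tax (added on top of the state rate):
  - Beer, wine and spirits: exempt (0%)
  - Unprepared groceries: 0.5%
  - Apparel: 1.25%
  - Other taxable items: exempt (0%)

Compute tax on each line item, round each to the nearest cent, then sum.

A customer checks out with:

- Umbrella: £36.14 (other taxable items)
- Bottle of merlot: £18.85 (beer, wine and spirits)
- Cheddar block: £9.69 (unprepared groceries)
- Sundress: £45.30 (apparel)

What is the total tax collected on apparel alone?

Sundress £45.30: apparel → 0% + 1.25% municipal = 1.25% → £0.57
Tax on apparel = £0.57

£0.57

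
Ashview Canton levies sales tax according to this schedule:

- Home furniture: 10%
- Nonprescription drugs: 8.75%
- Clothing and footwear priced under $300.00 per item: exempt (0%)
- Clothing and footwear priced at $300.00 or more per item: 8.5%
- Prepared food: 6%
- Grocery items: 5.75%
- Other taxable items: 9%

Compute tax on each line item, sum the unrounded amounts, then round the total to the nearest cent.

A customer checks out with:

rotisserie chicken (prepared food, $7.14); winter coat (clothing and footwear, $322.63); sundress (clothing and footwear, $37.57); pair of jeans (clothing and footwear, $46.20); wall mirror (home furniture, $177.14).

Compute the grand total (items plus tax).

$636.25

Rotisserie chicken $7.14: prepared food → 6% → $0.4284
Winter coat $322.63: clothing and footwear, $300.00 or more → 8.5% → $27.42355
Sundress $37.57: clothing and footwear, under $300.00 → 0% → $0.00
Pair of jeans $46.20: clothing and footwear, under $300.00 → 0% → $0.00
Wall mirror $177.14: home furniture → 10% → $17.714
Subtotal = $590.68; unrounded tax = $45.56595 → $45.57; total due = $636.25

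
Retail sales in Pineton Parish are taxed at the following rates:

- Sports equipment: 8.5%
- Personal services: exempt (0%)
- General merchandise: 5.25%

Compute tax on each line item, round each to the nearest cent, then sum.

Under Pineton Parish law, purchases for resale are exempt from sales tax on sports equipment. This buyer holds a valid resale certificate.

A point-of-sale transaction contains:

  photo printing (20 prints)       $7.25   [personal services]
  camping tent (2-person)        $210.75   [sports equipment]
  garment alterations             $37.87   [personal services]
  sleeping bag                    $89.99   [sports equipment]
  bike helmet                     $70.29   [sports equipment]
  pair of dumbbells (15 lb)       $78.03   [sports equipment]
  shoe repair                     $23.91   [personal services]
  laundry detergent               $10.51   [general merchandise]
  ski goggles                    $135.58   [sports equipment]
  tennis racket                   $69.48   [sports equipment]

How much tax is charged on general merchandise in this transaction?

$0.55

Laundry detergent $10.51: general merchandise → 5.25% → $0.55
Tax on general merchandise = $0.55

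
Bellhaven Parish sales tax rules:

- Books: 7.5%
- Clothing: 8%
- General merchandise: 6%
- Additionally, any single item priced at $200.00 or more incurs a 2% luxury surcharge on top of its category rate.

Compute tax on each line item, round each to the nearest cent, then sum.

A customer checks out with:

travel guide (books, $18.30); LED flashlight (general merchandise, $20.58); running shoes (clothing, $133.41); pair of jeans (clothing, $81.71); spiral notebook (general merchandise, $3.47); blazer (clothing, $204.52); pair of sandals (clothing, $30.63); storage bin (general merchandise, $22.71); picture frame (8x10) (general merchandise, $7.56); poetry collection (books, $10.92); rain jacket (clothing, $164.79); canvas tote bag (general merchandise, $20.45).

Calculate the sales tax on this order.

Travel guide $18.30: books → 7.5% → $1.37
LED flashlight $20.58: general merchandise → 6% → $1.23
Running shoes $133.41: clothing → 8% → $10.67
Pair of jeans $81.71: clothing → 8% → $6.54
Spiral notebook $3.47: general merchandise → 6% → $0.21
Blazer $204.52: clothing → 8% + 2% surcharge = 10% → $20.45
Pair of sandals $30.63: clothing → 8% → $2.45
Storage bin $22.71: general merchandise → 6% → $1.36
Picture frame (8x10) $7.56: general merchandise → 6% → $0.45
Poetry collection $10.92: books → 7.5% → $0.82
Rain jacket $164.79: clothing → 8% → $13.18
Canvas tote bag $20.45: general merchandise → 6% → $1.23
Total tax = $1.37 + $1.23 + $10.67 + $6.54 + $0.21 + $20.45 + $2.45 + $1.36 + $0.45 + $0.82 + $13.18 + $1.23 = $59.96

$59.96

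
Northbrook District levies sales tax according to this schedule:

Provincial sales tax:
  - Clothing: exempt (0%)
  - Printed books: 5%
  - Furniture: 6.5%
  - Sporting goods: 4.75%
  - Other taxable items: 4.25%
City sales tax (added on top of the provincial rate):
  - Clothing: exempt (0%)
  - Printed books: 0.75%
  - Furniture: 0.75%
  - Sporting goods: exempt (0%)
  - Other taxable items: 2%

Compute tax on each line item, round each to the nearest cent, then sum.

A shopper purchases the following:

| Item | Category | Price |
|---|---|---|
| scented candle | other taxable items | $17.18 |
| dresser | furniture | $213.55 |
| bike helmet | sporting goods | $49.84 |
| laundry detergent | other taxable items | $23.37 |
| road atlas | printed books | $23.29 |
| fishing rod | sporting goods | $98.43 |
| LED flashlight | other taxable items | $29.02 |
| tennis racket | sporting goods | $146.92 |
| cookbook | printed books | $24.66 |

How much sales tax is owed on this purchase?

$36.61

Scented candle $17.18: other taxable items → 4.25% + 2% city = 6.25% → $1.07
Dresser $213.55: furniture → 6.5% + 0.75% city = 7.25% → $15.48
Bike helmet $49.84: sporting goods → 4.75% + 0% city = 4.75% → $2.37
Laundry detergent $23.37: other taxable items → 4.25% + 2% city = 6.25% → $1.46
Road atlas $23.29: printed books → 5% + 0.75% city = 5.75% → $1.34
Fishing rod $98.43: sporting goods → 4.75% + 0% city = 4.75% → $4.68
LED flashlight $29.02: other taxable items → 4.25% + 2% city = 6.25% → $1.81
Tennis racket $146.92: sporting goods → 4.75% + 0% city = 4.75% → $6.98
Cookbook $24.66: printed books → 5% + 0.75% city = 5.75% → $1.42
Total tax = $1.07 + $15.48 + $2.37 + $1.46 + $1.34 + $4.68 + $1.81 + $6.98 + $1.42 = $36.61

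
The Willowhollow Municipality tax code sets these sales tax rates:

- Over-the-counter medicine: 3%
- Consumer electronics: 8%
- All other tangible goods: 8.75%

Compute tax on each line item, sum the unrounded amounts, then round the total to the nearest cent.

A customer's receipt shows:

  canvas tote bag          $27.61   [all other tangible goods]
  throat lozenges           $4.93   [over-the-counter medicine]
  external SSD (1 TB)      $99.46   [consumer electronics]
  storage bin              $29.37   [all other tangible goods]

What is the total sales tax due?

Canvas tote bag $27.61: all other tangible goods → 8.75% → $2.415875
Throat lozenges $4.93: over-the-counter medicine → 3% → $0.1479
External SSD (1 TB) $99.46: consumer electronics → 8% → $7.9568
Storage bin $29.37: all other tangible goods → 8.75% → $2.569875
Unrounded tax sum = $13.09045 → $13.09

$13.09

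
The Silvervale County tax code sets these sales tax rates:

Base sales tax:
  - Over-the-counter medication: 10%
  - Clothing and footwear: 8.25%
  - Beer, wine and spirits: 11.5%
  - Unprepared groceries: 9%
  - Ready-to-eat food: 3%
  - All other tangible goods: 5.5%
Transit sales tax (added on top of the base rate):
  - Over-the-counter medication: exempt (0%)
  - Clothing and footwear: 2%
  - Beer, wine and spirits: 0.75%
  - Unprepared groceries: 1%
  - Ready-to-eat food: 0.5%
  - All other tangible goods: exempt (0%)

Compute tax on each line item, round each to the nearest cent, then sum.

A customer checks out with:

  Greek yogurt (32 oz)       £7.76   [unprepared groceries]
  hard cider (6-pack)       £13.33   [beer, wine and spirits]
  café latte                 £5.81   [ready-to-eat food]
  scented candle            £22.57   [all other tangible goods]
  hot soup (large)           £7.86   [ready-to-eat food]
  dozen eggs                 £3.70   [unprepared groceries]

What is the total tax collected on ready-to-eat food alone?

Café latte £5.81: ready-to-eat food → 3% + 0.5% transit = 3.5% → £0.20
Hot soup (large) £7.86: ready-to-eat food → 3% + 0.5% transit = 3.5% → £0.28
Tax on ready-to-eat food = £0.20 + £0.28 = £0.48

£0.48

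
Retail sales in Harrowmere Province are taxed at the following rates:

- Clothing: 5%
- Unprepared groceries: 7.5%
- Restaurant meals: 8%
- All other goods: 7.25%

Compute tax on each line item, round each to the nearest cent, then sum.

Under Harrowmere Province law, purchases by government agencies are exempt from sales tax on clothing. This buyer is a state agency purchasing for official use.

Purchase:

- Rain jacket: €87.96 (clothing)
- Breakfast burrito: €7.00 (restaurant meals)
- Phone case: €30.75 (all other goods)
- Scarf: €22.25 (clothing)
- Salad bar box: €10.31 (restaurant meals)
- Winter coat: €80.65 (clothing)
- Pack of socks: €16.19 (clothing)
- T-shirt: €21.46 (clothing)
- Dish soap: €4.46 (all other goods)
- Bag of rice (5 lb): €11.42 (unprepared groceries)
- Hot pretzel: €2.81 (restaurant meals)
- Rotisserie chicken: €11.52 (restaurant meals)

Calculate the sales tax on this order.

€5.93

Rain jacket €87.96: clothing, buyer-exempt → 0% → €0.00
Breakfast burrito €7.00: restaurant meals → 8% → €0.56
Phone case €30.75: all other goods → 7.25% → €2.23
Scarf €22.25: clothing, buyer-exempt → 0% → €0.00
Salad bar box €10.31: restaurant meals → 8% → €0.82
Winter coat €80.65: clothing, buyer-exempt → 0% → €0.00
Pack of socks €16.19: clothing, buyer-exempt → 0% → €0.00
T-shirt €21.46: clothing, buyer-exempt → 0% → €0.00
Dish soap €4.46: all other goods → 7.25% → €0.32
Bag of rice (5 lb) €11.42: unprepared groceries → 7.5% → €0.86
Hot pretzel €2.81: restaurant meals → 8% → €0.22
Rotisserie chicken €11.52: restaurant meals → 8% → €0.92
Total tax = €0.56 + €2.23 + €0.82 + €0.32 + €0.86 + €0.22 + €0.92 = €5.93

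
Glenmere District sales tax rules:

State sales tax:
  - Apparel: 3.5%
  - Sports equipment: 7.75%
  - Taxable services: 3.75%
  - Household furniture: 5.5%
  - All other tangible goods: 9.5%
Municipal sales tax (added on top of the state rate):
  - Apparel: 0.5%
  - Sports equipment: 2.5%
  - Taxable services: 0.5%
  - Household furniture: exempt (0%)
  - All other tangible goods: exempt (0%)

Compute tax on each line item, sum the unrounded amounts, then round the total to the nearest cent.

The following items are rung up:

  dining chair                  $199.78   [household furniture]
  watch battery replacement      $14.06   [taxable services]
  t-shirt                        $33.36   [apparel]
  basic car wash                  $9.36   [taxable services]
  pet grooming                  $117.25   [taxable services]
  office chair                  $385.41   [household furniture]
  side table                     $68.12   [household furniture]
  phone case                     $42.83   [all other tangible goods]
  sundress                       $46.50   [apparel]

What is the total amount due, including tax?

$965.84

Dining chair $199.78: household furniture → 5.5% + 0% municipal = 5.5% → $10.9879
Watch battery replacement $14.06: taxable services → 3.75% + 0.5% municipal = 4.25% → $0.59755
T-shirt $33.36: apparel → 3.5% + 0.5% municipal = 4% → $1.3344
Basic car wash $9.36: taxable services → 3.75% + 0.5% municipal = 4.25% → $0.3978
Pet grooming $117.25: taxable services → 3.75% + 0.5% municipal = 4.25% → $4.983125
Office chair $385.41: household furniture → 5.5% + 0% municipal = 5.5% → $21.19755
Side table $68.12: household furniture → 5.5% + 0% municipal = 5.5% → $3.7466
Phone case $42.83: all other tangible goods → 9.5% + 0% municipal = 9.5% → $4.06885
Sundress $46.50: apparel → 3.5% + 0.5% municipal = 4% → $1.86
Subtotal = $916.67; unrounded tax = $49.173775 → $49.17; total due = $965.84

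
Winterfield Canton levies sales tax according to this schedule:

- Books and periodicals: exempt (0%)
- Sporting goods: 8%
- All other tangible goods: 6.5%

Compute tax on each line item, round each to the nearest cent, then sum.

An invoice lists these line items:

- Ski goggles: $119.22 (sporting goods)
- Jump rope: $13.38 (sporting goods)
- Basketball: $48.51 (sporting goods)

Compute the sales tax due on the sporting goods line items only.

Ski goggles $119.22: sporting goods → 8% → $9.54
Jump rope $13.38: sporting goods → 8% → $1.07
Basketball $48.51: sporting goods → 8% → $3.88
Tax on sporting goods = $9.54 + $1.07 + $3.88 = $14.49

$14.49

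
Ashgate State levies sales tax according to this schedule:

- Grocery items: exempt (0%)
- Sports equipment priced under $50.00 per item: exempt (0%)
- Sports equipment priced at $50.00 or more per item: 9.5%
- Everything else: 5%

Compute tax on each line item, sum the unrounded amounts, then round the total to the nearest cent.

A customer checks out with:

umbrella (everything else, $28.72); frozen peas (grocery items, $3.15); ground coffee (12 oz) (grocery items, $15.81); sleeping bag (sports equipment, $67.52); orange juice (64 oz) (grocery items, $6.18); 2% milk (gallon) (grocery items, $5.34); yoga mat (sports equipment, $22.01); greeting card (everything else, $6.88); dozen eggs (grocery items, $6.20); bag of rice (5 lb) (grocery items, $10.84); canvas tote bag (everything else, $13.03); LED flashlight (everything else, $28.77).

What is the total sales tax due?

$10.28

Umbrella $28.72: everything else → 5% → $1.436
Frozen peas $3.15: grocery items → 0% → $0.00
Ground coffee (12 oz) $15.81: grocery items → 0% → $0.00
Sleeping bag $67.52: sports equipment, $50.00 or more → 9.5% → $6.4144
Orange juice (64 oz) $6.18: grocery items → 0% → $0.00
2% milk (gallon) $5.34: grocery items → 0% → $0.00
Yoga mat $22.01: sports equipment, under $50.00 → 0% → $0.00
Greeting card $6.88: everything else → 5% → $0.344
Dozen eggs $6.20: grocery items → 0% → $0.00
Bag of rice (5 lb) $10.84: grocery items → 0% → $0.00
Canvas tote bag $13.03: everything else → 5% → $0.6515
LED flashlight $28.77: everything else → 5% → $1.4385
Unrounded tax sum = $10.2844 → $10.28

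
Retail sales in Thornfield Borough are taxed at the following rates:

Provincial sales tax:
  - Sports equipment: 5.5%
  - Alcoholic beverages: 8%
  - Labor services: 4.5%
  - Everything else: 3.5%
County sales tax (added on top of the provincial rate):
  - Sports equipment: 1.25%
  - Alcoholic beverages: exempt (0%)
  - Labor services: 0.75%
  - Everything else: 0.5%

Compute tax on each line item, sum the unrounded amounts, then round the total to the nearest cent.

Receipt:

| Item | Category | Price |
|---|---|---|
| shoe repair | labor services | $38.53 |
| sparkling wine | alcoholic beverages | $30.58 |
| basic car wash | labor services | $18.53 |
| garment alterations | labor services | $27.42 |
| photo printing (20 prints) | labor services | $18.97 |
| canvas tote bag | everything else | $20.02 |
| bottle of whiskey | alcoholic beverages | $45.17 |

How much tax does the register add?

$12.29

Shoe repair $38.53: labor services → 4.5% + 0.75% county = 5.25% → $2.022825
Sparkling wine $30.58: alcoholic beverages → 8% + 0% county = 8% → $2.4464
Basic car wash $18.53: labor services → 4.5% + 0.75% county = 5.25% → $0.972825
Garment alterations $27.42: labor services → 4.5% + 0.75% county = 5.25% → $1.43955
Photo printing (20 prints) $18.97: labor services → 4.5% + 0.75% county = 5.25% → $0.995925
Canvas tote bag $20.02: everything else → 3.5% + 0.5% county = 4% → $0.8008
Bottle of whiskey $45.17: alcoholic beverages → 8% + 0% county = 8% → $3.6136
Unrounded tax sum = $12.291925 → $12.29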